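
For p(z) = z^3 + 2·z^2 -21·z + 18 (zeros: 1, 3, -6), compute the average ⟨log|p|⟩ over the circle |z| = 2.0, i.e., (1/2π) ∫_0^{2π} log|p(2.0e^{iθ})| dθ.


Zeros: -6, 1, 3; r = 2.0.
Inside |z| < r: 1. Outside (|z| ≥ r): -6, 3.
p(0) = 18, so log|p(0)| = log(18) = 2.8904.
Apply Jensen: I(r) = log|p(0)| + Σ_k log(r/|z_k|), summed over zeros inside |z| < r.
  log(r/|z_k|) for z_k = 1: log(2.0/1) = 0.6931
  Outside zeros (-6, 3) contribute nothing to the Jensen sum.
Sum over inside zeros: 0.6931.
I(r) = log|p(0)| + (inside sum) = 2.8904 + 0.6931 = 3.5835.
Note: since some zeros are outside |z| ≤ r, the simplified n·log(r) form does NOT apply — only the inside zeros contribute.

I(r) ≈ 3.5835.


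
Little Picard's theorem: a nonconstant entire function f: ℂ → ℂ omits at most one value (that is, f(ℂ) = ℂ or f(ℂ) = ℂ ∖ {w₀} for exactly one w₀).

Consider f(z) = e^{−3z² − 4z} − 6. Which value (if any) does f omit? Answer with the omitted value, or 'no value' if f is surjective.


Little Picard bounds the complement of f(ℂ) to at most one point.
The exponent g(z) = −3z² − 4z is a nonconstant polynomial, hence surjective onto ℂ. So e^{g(z)} takes every value in {e^w : w ∈ ℂ} = ℂ ∖ {0}. Adding -6 shifts the range to ℂ ∖ {-6}. f omits exactly -6.

Omitted value: -6.


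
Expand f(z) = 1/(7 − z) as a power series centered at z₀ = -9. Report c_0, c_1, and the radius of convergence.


Let w = z − z₀, so z = z₀ + w.
Then 7 − z = 7 − (z₀ + w) = (7 − z₀) − w = 16 − w.
f(z) = 1/(16 − w) = (1/(16)) · 1/(1 − w/(16)) = Σ_{n≥0} w^n / (16)^(n+1).
So c_n = 1/(16)^(n+1):
  c_0 = 1/(16)^1 = 1/16.
  c_1 = 1/(16)^2 = 1/256.
The series is valid for |w/d| < 1, i.e. |z − z₀| < |d|.
Radius of convergence: R = |7 − z₀| = |16| = 16 (distance from z₀ to the singularity z = 7).

c_0 = 1/16, c_1 = 1/256; R = 16.


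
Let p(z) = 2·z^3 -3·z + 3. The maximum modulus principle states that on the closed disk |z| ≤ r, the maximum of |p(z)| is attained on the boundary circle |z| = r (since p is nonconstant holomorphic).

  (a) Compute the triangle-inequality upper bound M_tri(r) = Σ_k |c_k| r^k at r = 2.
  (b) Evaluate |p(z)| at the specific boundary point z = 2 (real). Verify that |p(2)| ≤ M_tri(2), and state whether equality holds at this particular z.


Coefficients: c_0 = 3, c_1 = -3, c_2 = 0, c_3 = 2. Radius r = 2.
Part (a). Triangle bound: M_tri(r) = Σ_k |c_k| r^k
  = |3|·2^0 + |-3|·2^1 + |0|·2^2 + |2|·2^3
  = 3 + 6 + 0 + 16 = 25.
This bounds M(r) := max_{|z|=r} |p(z)| from above; equality holds iff all terms c_k z^k can be made to align in phase at a single z on |z|=r.
Part (b). At z = 2 (real, on the circle |z| = r):
  p(2) = (3)·2^0 + (-3)·2^1 + (0)·2^2 + (2)·2^3 = 13.
  |p(2)| = 13.
Check: |p(2)| = 13 ≤ 25 = M_tri(2). ✓ Equality does not hold at z = 2 (the coefficients have mixed signs, so the terms do not all align in phase there).

M_tri(2) = 25; |p(2)| = 13; equality at z=2: no.


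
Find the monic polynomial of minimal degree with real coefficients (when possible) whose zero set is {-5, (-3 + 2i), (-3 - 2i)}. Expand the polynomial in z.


The polynomial is p(z) = ∏_{α ∈ S} (z − α), where S = {-5, (-3 + 2i), (-3 - 2i)}.
Expanding the product yields: p(z) = z^3 + 11·z^2 + 43·z + 65.
Note conjugate pairs combine to real quadratics: (z − (-3+2i))(z − (-3−2i)) = z² + 6z + 13.
The resulting polynomial has degree 3 and real coefficients as required.

p(z) = z^3 + 11·z^2 + 43·z + 65.


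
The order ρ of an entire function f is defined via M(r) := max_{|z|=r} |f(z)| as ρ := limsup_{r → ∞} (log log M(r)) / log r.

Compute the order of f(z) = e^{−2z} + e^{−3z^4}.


Each summand is entire of order 1 and 4 respectively (as in the single-exponential case). The order of a sum is at most the max of the orders, so ρ ≤ 4. For the lower bound: on |z|=r choose arg z so that -3z^4 is real positive; then |e^{-3z^4}| = e^{3r^4} while |e^{-2z}| ≤ e^{2r^1} = o(e^{3r^4}). So |f| ≥ e^{3r^4}(1 − o(1)) and ρ ≥ 4. Hence ρ = max(1, 4) = 4.
Therefore ρ = 4.

Order ρ = 4.


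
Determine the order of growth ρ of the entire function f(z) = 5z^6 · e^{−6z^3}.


M(r) = max_{|z|=r} |5|·|z|^6·|e^{−6z^3}| = 5·r^6 · e^{6r^3} (the factors attain their maxima compatibly on |z|=r). Then log M(r) = log 5 + 6·log r + 6r^3, dominated by the last term, so log log M(r) ~ 3·log r. The polynomial factor 5z^6 contributes only a log r term and does not affect the order. ρ = 3.
Therefore ρ = 3.

Order ρ = 3.


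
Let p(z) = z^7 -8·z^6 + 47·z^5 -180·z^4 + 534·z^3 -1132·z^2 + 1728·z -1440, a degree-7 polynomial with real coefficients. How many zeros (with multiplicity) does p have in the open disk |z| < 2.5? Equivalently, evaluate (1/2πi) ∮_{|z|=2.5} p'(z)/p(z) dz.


The zeros of p are: (1 + 3i), (1 - 3i), (2 + 2i), (2 - 2i), (0 + 3i), (0 - 3i), 2.
Their magnitudes are: 3.162, 3.162, 2.828, 2.828, 3, 3, 2.
Zeros with |z| < R = 2.5: 2.
Count = 1.
By the argument principle, (1/2πi) ∮_{|z|=R} p'(z)/p(z) dz equals exactly this count.

Number of zeros inside |z| < 2.5: 1.


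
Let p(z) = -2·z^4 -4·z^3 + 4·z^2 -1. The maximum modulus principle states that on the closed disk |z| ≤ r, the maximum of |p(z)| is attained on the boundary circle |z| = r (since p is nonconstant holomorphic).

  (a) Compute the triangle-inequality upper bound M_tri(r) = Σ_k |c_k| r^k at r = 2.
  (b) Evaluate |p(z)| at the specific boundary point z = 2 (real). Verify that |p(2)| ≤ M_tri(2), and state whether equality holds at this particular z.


Coefficients: c_0 = -1, c_1 = 0, c_2 = 4, c_3 = -4, c_4 = -2. Radius r = 2.
Part (a). Triangle bound: M_tri(r) = Σ_k |c_k| r^k
  = |-1|·2^0 + |0|·2^1 + |4|·2^2 + |-4|·2^3 + |-2|·2^4
  = 1 + 0 + 16 + 32 + 32 = 81.
This bounds M(r) := max_{|z|=r} |p(z)| from above; equality holds iff all terms c_k z^k can be made to align in phase at a single z on |z|=r.
Part (b). At z = 2 (real, on the circle |z| = r):
  p(2) = (-1)·2^0 + (0)·2^1 + (4)·2^2 + (-4)·2^3 + (-2)·2^4 = -49.
  |p(2)| = 49.
Check: |p(2)| = 49 ≤ 81 = M_tri(2). ✓ Equality does not hold at z = 2 (the coefficients have mixed signs, so the terms do not all align in phase there).

M_tri(2) = 81; |p(2)| = 49; equality at z=2: no.


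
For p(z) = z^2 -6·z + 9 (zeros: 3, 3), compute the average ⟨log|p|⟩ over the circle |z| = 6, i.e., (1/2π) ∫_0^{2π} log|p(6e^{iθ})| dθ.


Zeros: 3, 3; r = 6.
Inside |z| < r: 3, 3. Outside (|z| ≥ r): ∅.
p(0) = 9, so log|p(0)| = log(9) = 2.1972.
Apply Jensen: I(r) = log|p(0)| + Σ_k log(r/|z_k|), summed over zeros inside |z| < r.
  log(r/|z_k|) for z_k = 3: log(6/3) = 0.6931
  log(r/|z_k|) for z_k = 3: log(6/3) = 0.6931
Sum over inside zeros: 1.3863.
I(r) = log|p(0)| + (inside sum) = 2.1972 + 1.3863 = 3.5835.
Closed form (all zeros inside, monic): I(r) = n·log(r) = 2·log(6) = 3.5835. ✓

I(r) ≈ 3.5835.


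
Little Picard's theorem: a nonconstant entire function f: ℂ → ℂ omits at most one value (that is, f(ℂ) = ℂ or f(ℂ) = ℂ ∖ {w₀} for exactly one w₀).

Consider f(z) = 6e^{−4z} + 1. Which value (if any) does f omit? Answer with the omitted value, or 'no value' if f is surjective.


Little Picard bounds the complement of f(ℂ) to at most one point.
e^{−4z} is never zero on ℂ, so 6·e^{−4z} takes every value in ℂ ∖ {0}. Adding 1 shifts the range to ℂ ∖ {1}. Thus f omits exactly the value 1.

Omitted value: 1.


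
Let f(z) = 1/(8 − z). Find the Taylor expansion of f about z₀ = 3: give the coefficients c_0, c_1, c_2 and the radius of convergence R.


Let w = z − z₀, so z = z₀ + w.
Then 8 − z = 8 − (z₀ + w) = (8 − z₀) − w = 5 − w.
f(z) = 1/(5 − w) = (1/(5)) · 1/(1 − w/(5)) = Σ_{n≥0} w^n / (5)^(n+1).
So c_n = 1/(5)^(n+1):
  c_0 = 1/(5)^1 = 1/5.
  c_1 = 1/(5)^2 = 1/25.
  c_2 = 1/(5)^3 = 1/125.
The series is valid for |w/d| < 1, i.e. |z − z₀| < |d|.
Radius of convergence: R = |8 − z₀| = |5| = 5 (distance from z₀ to the singularity z = 8).

c_0 = 1/5, c_1 = 1/25, c_2 = 1/125; R = 5.


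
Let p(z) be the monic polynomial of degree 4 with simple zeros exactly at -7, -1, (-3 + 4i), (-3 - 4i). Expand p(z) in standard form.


The polynomial is p(z) = ∏_{α ∈ S} (z − α), where S = {-7, -1, (-3 + 4i), (-3 - 4i)}.
Expanding the product yields: p(z) = z^4 + 14·z^3 + 80·z^2 + 242·z + 175.
Note conjugate pairs combine to real quadratics: (z − (-3+4i))(z − (-3−4i)) = z² + 6z + 25.
The resulting polynomial has degree 4 and real coefficients as required.

p(z) = z^4 + 14·z^3 + 80·z^2 + 242·z + 175.


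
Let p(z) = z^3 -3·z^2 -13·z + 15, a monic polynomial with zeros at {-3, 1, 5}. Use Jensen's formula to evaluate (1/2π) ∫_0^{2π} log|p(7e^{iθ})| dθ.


Zeros: -3, 1, 5; r = 7.
Inside |z| < r: -3, 1, 5. Outside (|z| ≥ r): ∅.
p(0) = 15, so log|p(0)| = log(15) = 2.7081.
Apply Jensen: I(r) = log|p(0)| + Σ_k log(r/|z_k|), summed over zeros inside |z| < r.
  log(r/|z_k|) for z_k = -3: log(7/3) = 0.8473
  log(r/|z_k|) for z_k = 1: log(7/1) = 1.9459
  log(r/|z_k|) for z_k = 5: log(7/5) = 0.3365
Sum over inside zeros: 3.1297.
I(r) = log|p(0)| + (inside sum) = 2.7081 + 3.1297 = 5.8377.
Closed form (all zeros inside, monic): I(r) = n·log(r) = 3·log(7) = 5.8377. ✓

I(r) ≈ 5.8377.


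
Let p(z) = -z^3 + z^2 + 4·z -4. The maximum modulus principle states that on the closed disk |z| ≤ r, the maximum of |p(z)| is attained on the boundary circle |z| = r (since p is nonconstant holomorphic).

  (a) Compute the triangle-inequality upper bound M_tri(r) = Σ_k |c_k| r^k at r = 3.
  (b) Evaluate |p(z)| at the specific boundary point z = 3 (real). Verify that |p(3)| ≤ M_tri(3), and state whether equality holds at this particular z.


Coefficients: c_0 = -4, c_1 = 4, c_2 = 1, c_3 = -1. Radius r = 3.
Part (a). Triangle bound: M_tri(r) = Σ_k |c_k| r^k
  = |-4|·3^0 + |4|·3^1 + |1|·3^2 + |-1|·3^3
  = 4 + 12 + 9 + 27 = 52.
This bounds M(r) := max_{|z|=r} |p(z)| from above; equality holds iff all terms c_k z^k can be made to align in phase at a single z on |z|=r.
Part (b). At z = 3 (real, on the circle |z| = r):
  p(3) = (-4)·3^0 + (4)·3^1 + (1)·3^2 + (-1)·3^3 = -10.
  |p(3)| = 10.
Check: |p(3)| = 10 ≤ 52 = M_tri(3). ✓ Equality does not hold at z = 3 (the coefficients have mixed signs, so the terms do not all align in phase there).

M_tri(3) = 52; |p(3)| = 10; equality at z=3: no.


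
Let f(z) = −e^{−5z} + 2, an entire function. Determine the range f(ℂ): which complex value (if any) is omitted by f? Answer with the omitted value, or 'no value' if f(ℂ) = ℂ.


Little Picard bounds the complement of f(ℂ) to at most one point.
e^{−5z} is never zero on ℂ, so -1·e^{−5z} takes every value in ℂ ∖ {0}. Adding 2 shifts the range to ℂ ∖ {2}. Thus f omits exactly the value 2.

Omitted value: 2.


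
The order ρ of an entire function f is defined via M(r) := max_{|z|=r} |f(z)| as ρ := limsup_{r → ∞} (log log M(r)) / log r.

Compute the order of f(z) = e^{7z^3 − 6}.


|e^{7z^3 − 6}| = e^{Re(7·z^3) + -6} ≤ e^{7|z|^3 + -6} = e^{7r^3 + -6} on |z| = r, so ρ ≤ 3. Choosing z on |z|=r so that 7·z^3 is real positive (always possible by picking arg z appropriately) gives |f(z)| = e^{7r^3 + -6}, matching the bound. The additive constant -6 does not affect log log M(r) ~ 3·log r. Hence ρ = 3.
Therefore ρ = 3.

Order ρ = 3.


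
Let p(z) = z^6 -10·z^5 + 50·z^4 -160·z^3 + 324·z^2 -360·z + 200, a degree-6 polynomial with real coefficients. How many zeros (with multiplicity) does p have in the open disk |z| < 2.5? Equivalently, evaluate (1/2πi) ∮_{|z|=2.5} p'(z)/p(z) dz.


The zeros of p are: (1 + 1i), (1 - 1i), (1 + 3i), (1 - 3i), (3 + 1i), (3 - 1i).
Their magnitudes are: 1.414, 1.414, 3.162, 3.162, 3.162, 3.162.
Zeros with |z| < R = 2.5: (1 + 1i), (1 - 1i).
Count = 2.
By the argument principle, (1/2πi) ∮_{|z|=R} p'(z)/p(z) dz equals exactly this count.

Number of zeros inside |z| < 2.5: 2.


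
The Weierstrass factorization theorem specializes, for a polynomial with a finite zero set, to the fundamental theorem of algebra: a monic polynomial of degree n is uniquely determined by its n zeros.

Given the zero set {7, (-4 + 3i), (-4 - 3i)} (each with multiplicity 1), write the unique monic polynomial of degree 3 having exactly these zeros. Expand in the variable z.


The polynomial is p(z) = ∏_{α ∈ S} (z − α), where S = {7, (-4 + 3i), (-4 - 3i)}.
Expanding the product yields: p(z) = z^3 + z^2 -31·z -175.
Note conjugate pairs combine to real quadratics: (z − (-4+3i))(z − (-4−3i)) = z² + 8z + 25.
The resulting polynomial has degree 3 and real coefficients as required.

p(z) = z^3 + z^2 -31·z -175.


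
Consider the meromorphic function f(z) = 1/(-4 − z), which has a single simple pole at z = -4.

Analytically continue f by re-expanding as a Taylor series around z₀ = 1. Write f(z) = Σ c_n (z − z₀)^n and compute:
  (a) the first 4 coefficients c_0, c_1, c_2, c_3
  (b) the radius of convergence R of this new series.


Let w = z − z₀, so z = z₀ + w.
Then -4 − z = -4 − (z₀ + w) = (-4 − z₀) − w = -5 − w.
f(z) = 1/(-5 − w) = (1/(-5)) · 1/(1 − w/(-5)) = Σ_{n≥0} w^n / (-5)^(n+1).
So c_n = 1/(-5)^(n+1):
  c_0 = 1/(-5)^1 = -1/5.
  c_1 = 1/(-5)^2 = 1/25.
  c_2 = 1/(-5)^3 = -1/125.
  c_3 = 1/(-5)^4 = 1/625.
The series is valid for |w/d| < 1, i.e. |z − z₀| < |d|.
Radius of convergence: R = |-4 − z₀| = |-5| = 5 (distance from z₀ to the singularity z = -4).

c_0 = -1/5, c_1 = 1/25, c_2 = -1/125, c_3 = 1/625; R = 5.


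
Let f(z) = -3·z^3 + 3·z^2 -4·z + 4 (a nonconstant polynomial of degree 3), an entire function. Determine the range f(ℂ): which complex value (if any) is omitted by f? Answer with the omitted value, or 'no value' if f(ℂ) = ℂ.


Little Picard bounds the complement of f(ℂ) to at most one point.
For every w ∈ ℂ, the equation p(z) − w = 0 is a nonconstant polynomial in z and hence has at least one root by the fundamental theorem of algebra. So p is surjective onto ℂ, omitting no value.

Omitted value: no value.


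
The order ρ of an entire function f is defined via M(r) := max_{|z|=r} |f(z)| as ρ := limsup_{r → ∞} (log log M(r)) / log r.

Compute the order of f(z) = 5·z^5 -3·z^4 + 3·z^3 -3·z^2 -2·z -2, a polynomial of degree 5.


|f(z)| ≤ Σ|c_k|·r^k = O(r^5) as r → ∞. Polynomial growth is O(e^{r^ε}) for every ε > 0 (since r^5/e^{r^ε} → 0), so ρ ≤ ε for all ε > 0, i.e. ρ = 0. Every nonconstant polynomial has order 0.
Therefore ρ = 0.

Order ρ = 0.


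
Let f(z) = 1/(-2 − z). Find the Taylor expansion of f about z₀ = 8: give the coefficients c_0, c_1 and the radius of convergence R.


Let w = z − z₀, so z = z₀ + w.
Then -2 − z = -2 − (z₀ + w) = (-2 − z₀) − w = -10 − w.
f(z) = 1/(-10 − w) = (1/(-10)) · 1/(1 − w/(-10)) = Σ_{n≥0} w^n / (-10)^(n+1).
So c_n = 1/(-10)^(n+1):
  c_0 = 1/(-10)^1 = -1/10.
  c_1 = 1/(-10)^2 = 1/100.
The series is valid for |w/d| < 1, i.e. |z − z₀| < |d|.
Radius of convergence: R = |-2 − z₀| = |-10| = 10 (distance from z₀ to the singularity z = -2).

c_0 = -1/10, c_1 = 1/100; R = 10.


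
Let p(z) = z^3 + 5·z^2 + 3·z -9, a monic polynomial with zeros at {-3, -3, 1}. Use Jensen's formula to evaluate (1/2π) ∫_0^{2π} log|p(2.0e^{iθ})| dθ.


Zeros: -3, -3, 1; r = 2.0.
Inside |z| < r: 1. Outside (|z| ≥ r): -3, -3.
p(0) = -9, so log|p(0)| = log(9) = 2.1972.
Apply Jensen: I(r) = log|p(0)| + Σ_k log(r/|z_k|), summed over zeros inside |z| < r.
  log(r/|z_k|) for z_k = 1: log(2.0/1) = 0.6931
  Outside zeros (-3, -3) contribute nothing to the Jensen sum.
Sum over inside zeros: 0.6931.
I(r) = log|p(0)| + (inside sum) = 2.1972 + 0.6931 = 2.8904.
Note: since some zeros are outside |z| ≤ r, the simplified n·log(r) form does NOT apply — only the inside zeros contribute.

I(r) ≈ 2.8904.


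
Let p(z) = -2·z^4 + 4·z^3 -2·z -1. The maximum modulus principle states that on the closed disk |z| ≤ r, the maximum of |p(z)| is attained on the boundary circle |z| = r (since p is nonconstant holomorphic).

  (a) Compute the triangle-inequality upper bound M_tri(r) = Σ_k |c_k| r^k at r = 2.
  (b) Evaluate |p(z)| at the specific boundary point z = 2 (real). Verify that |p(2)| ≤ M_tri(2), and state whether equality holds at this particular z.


Coefficients: c_0 = -1, c_1 = -2, c_2 = 0, c_3 = 4, c_4 = -2. Radius r = 2.
Part (a). Triangle bound: M_tri(r) = Σ_k |c_k| r^k
  = |-1|·2^0 + |-2|·2^1 + |0|·2^2 + |4|·2^3 + |-2|·2^4
  = 1 + 4 + 0 + 32 + 32 = 69.
This bounds M(r) := max_{|z|=r} |p(z)| from above; equality holds iff all terms c_k z^k can be made to align in phase at a single z on |z|=r.
Part (b). At z = 2 (real, on the circle |z| = r):
  p(2) = (-1)·2^0 + (-2)·2^1 + (0)·2^2 + (4)·2^3 + (-2)·2^4 = -5.
  |p(2)| = 5.
Check: |p(2)| = 5 ≤ 69 = M_tri(2). ✓ Equality does not hold at z = 2 (the coefficients have mixed signs, so the terms do not all align in phase there).

M_tri(2) = 69; |p(2)| = 5; equality at z=2: no.


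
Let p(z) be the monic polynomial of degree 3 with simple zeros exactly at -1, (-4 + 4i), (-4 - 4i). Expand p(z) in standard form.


The polynomial is p(z) = ∏_{α ∈ S} (z − α), where S = {-1, (-4 + 4i), (-4 - 4i)}.
Expanding the product yields: p(z) = z^3 + 9·z^2 + 40·z + 32.
Note conjugate pairs combine to real quadratics: (z − (-4+4i))(z − (-4−4i)) = z² + 8z + 32.
The resulting polynomial has degree 3 and real coefficients as required.

p(z) = z^3 + 9·z^2 + 40·z + 32.


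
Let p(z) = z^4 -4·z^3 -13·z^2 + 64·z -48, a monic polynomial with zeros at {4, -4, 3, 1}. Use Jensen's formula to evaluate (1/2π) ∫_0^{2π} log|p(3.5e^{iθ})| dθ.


Zeros: -4, 1, 3, 4; r = 3.5.
Inside |z| < r: 1, 3. Outside (|z| ≥ r): -4, 4.
p(0) = -48, so log|p(0)| = log(48) = 3.8712.
Apply Jensen: I(r) = log|p(0)| + Σ_k log(r/|z_k|), summed over zeros inside |z| < r.
  log(r/|z_k|) for z_k = 3: log(3.5/3) = 0.1542
  log(r/|z_k|) for z_k = 1: log(3.5/1) = 1.2528
  Outside zeros (-4, 4) contribute nothing to the Jensen sum.
Sum over inside zeros: 1.4069.
I(r) = log|p(0)| + (inside sum) = 3.8712 + 1.4069 = 5.2781.
Note: since some zeros are outside |z| ≤ r, the simplified n·log(r) form does NOT apply — only the inside zeros contribute.

I(r) ≈ 5.2781.


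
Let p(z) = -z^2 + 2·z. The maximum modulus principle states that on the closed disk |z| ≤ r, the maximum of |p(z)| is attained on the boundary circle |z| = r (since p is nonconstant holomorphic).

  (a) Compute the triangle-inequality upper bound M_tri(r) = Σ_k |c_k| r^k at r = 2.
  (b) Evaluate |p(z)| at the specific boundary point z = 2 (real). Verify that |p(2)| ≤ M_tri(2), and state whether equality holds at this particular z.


Coefficients: c_0 = 0, c_1 = 2, c_2 = -1. Radius r = 2.
Part (a). Triangle bound: M_tri(r) = Σ_k |c_k| r^k
  = |0|·2^0 + |2|·2^1 + |-1|·2^2
  = 0 + 4 + 4 = 8.
This bounds M(r) := max_{|z|=r} |p(z)| from above; equality holds iff all terms c_k z^k can be made to align in phase at a single z on |z|=r.
Part (b). At z = 2 (real, on the circle |z| = r):
  p(2) = (0)·2^0 + (2)·2^1 + (-1)·2^2 = 0.
  |p(2)| = 0.
Check: |p(2)| = 0 ≤ 8 = M_tri(2). ✓ Equality does not hold at z = 2 (the coefficients have mixed signs, so the terms do not all align in phase there).

M_tri(2) = 8; |p(2)| = 0; equality at z=2: no.


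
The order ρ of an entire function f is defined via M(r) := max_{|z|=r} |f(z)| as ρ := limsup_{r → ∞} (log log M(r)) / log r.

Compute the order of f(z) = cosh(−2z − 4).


cosh(w) is a linear combination of e^{iw} and e^{−iw} (or e^w, e^{−w} in the hyperbolic case), so |cosh(w)| ≤ e^{|w|}. With w = −2z − 4, |w| ≤ 2|z| + 4 = 2r + 4 on |z| = r, giving M(r) ≤ e^{2r + 4}, so ρ ≤ 1. On a suitable ray (z = it for sin/cos; z = t for sinh/cosh, t real → ∞), |cosh(−2z − 4)| grows like e^{2|t|}/2, so ρ ≥ 1. Hence ρ = 1.
Therefore ρ = 1.

Order ρ = 1.


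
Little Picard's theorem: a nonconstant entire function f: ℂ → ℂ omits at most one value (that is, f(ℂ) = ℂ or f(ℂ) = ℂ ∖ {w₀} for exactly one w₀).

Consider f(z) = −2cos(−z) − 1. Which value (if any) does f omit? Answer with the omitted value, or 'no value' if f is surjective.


Little Picard bounds the complement of f(ℂ) to at most one point.
cos is entire and surjective onto ℂ: for every w ∈ ℂ, cos(ζ) = w has a solution ζ ∈ ℂ (e.g., via the complex inverse arccos). With ζ = −z this gives z = ζ/(-1). Then -2·cos(−z) takes every value in -2·ℂ = ℂ, and adding -1 is a bijection of ℂ. So f is surjective and omits no value. (Note: only on the real line is cos bounded by [−1, 1].)

Omitted value: no value.


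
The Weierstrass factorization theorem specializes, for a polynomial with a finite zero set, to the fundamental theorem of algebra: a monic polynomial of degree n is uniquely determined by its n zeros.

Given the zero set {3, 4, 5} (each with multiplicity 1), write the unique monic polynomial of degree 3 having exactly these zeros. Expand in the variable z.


The polynomial is p(z) = ∏_{α ∈ S} (z − α), where S = {3, 4, 5}.
Expanding the product yields: p(z) = z^3 -12·z^2 + 47·z -60.
The resulting polynomial has degree 3 and real coefficients as required.

p(z) = z^3 -12·z^2 + 47·z -60.


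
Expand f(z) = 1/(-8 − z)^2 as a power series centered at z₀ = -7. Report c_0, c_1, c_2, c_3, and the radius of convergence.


Let w = z − z₀, so z = z₀ + w.
Then -8 − z = -8 − (z₀ + w) = (-8 − z₀) − w = -1 − w.
f(z) = 1/(-1 − w)^2 = (1/(-1)^2) · (1 − w/(-1))^{−2}.
By the binomial series (1−u)^{−2} = Σ_{n≥0} C(n+1, 1) u^n for |u|<1, with u = w/(-1):
  c_n = C(n+1, 1) / (-1)^(n+2).
  c_0 = 1/(-1)^2 = 1.
  c_1 = 2/(-1)^3 = -2.
  c_2 = 3/(-1)^4 = 3.
  c_3 = 4/(-1)^5 = -4.
The series is valid for |w/d| < 1, i.e. |z − z₀| < |d|.
Radius of convergence: R = |-8 − z₀| = |-1| = 1 (distance from z₀ to the singularity z = -8).

c_0 = 1, c_1 = -2, c_2 = 3, c_3 = -4; R = 1.


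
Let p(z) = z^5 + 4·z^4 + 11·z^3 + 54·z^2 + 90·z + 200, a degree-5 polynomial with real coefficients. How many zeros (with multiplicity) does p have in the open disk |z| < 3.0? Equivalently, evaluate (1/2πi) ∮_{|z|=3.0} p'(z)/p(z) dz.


The zeros of p are: (1 + 3i), (1 - 3i), -4, (-1 + 2i), (-1 - 2i).
Their magnitudes are: 3.162, 3.162, 4, 2.236, 2.236.
Zeros with |z| < R = 3.0: (-1 + 2i), (-1 - 2i).
Count = 2.
By the argument principle, (1/2πi) ∮_{|z|=R} p'(z)/p(z) dz equals exactly this count.

Number of zeros inside |z| < 3.0: 2.


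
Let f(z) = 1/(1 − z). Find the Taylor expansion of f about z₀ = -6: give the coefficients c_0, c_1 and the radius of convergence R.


Let w = z − z₀, so z = z₀ + w.
Then 1 − z = 1 − (z₀ + w) = (1 − z₀) − w = 7 − w.
f(z) = 1/(7 − w) = (1/(7)) · 1/(1 − w/(7)) = Σ_{n≥0} w^n / (7)^(n+1).
So c_n = 1/(7)^(n+1):
  c_0 = 1/(7)^1 = 1/7.
  c_1 = 1/(7)^2 = 1/49.
The series is valid for |w/d| < 1, i.e. |z − z₀| < |d|.
Radius of convergence: R = |1 − z₀| = |7| = 7 (distance from z₀ to the singularity z = 1).

c_0 = 1/7, c_1 = 1/49; R = 7.


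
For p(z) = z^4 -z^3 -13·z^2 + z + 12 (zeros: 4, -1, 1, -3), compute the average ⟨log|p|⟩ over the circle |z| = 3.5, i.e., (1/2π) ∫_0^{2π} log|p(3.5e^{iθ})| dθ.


Zeros: -3, -1, 1, 4; r = 3.5.
Inside |z| < r: -3, -1, 1. Outside (|z| ≥ r): 4.
p(0) = 12, so log|p(0)| = log(12) = 2.4849.
Apply Jensen: I(r) = log|p(0)| + Σ_k log(r/|z_k|), summed over zeros inside |z| < r.
  log(r/|z_k|) for z_k = -1: log(3.5/1) = 1.2528
  log(r/|z_k|) for z_k = 1: log(3.5/1) = 1.2528
  log(r/|z_k|) for z_k = -3: log(3.5/3) = 0.1542
  Outside zeros (4) contribute nothing to the Jensen sum.
Sum over inside zeros: 2.6597.
I(r) = log|p(0)| + (inside sum) = 2.4849 + 2.6597 = 5.1446.
Note: since some zeros are outside |z| ≤ r, the simplified n·log(r) form does NOT apply — only the inside zeros contribute.

I(r) ≈ 5.1446.


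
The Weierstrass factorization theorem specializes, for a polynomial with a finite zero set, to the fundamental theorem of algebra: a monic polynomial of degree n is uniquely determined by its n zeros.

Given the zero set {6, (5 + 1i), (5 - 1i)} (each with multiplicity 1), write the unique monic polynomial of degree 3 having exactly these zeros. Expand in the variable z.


The polynomial is p(z) = ∏_{α ∈ S} (z − α), where S = {6, (5 + 1i), (5 - 1i)}.
Expanding the product yields: p(z) = z^3 -16·z^2 + 86·z -156.
Note conjugate pairs combine to real quadratics: (z − (5+1i))(z − (5−1i)) = z² − 10z + 26.
The resulting polynomial has degree 3 and real coefficients as required.

p(z) = z^3 -16·z^2 + 86·z -156.


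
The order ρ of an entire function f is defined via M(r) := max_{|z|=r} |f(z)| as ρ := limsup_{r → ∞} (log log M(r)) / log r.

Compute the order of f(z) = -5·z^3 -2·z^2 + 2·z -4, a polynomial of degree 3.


|f(z)| ≤ Σ|c_k|·r^k = O(r^3) as r → ∞. Polynomial growth is O(e^{r^ε}) for every ε > 0 (since r^3/e^{r^ε} → 0), so ρ ≤ ε for all ε > 0, i.e. ρ = 0. Every nonconstant polynomial has order 0.
Therefore ρ = 0.

Order ρ = 0.


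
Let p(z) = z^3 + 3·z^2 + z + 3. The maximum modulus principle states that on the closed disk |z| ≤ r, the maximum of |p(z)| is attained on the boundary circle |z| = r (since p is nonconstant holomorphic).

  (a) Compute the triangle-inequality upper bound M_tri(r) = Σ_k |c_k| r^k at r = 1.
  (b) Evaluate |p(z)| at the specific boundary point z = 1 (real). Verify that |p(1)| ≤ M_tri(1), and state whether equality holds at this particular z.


Coefficients: c_0 = 3, c_1 = 1, c_2 = 3, c_3 = 1. Radius r = 1.
Part (a). Triangle bound: M_tri(r) = Σ_k |c_k| r^k
  = |3|·1^0 + |1|·1^1 + |3|·1^2 + |1|·1^3
  = 3 + 1 + 3 + 1 = 8.
This bounds M(r) := max_{|z|=r} |p(z)| from above; equality holds iff all terms c_k z^k can be made to align in phase at a single z on |z|=r.
Part (b). At z = 1 (real, on the circle |z| = r):
  p(1) = (3)·1^0 + (1)·1^1 + (3)·1^2 + (1)·1^3 = 8.
  |p(1)| = 8.
Since all nonzero coefficients share the same sign, |p(1)| = 8 = M_tri(1); the triangle bound is attained at z = 1, so in fact M(r) = 8.

M_tri(1) = 8; |p(1)| = 8; equality at z=1: yes.


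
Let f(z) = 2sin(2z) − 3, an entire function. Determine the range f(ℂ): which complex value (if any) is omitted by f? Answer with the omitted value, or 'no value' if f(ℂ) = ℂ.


Little Picard bounds the complement of f(ℂ) to at most one point.
sin is entire and surjective onto ℂ: for every w ∈ ℂ, sin(ζ) = w has a solution ζ ∈ ℂ (e.g., via the complex inverse arcsin). With ζ = 2z this gives z = ζ/(2). Then 2·sin(2z) takes every value in 2·ℂ = ℂ, and adding -3 is a bijection of ℂ. So f is surjective and omits no value. (Note: only on the real line is sin bounded by [−1, 1].)

Omitted value: no value.


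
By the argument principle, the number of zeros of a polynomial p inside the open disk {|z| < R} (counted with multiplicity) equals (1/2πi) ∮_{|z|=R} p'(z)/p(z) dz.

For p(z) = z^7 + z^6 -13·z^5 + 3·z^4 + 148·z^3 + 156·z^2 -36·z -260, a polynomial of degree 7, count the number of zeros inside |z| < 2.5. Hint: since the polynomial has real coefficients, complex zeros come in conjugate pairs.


The zeros of p are: (-1 + 1i), (-1 - 1i), (-3 + 1i), (-3 - 1i), 1, (3 + 2i), (3 - 2i).
Their magnitudes are: 1.414, 1.414, 3.162, 3.162, 1, 3.606, 3.606.
Zeros with |z| < R = 2.5: (-1 + 1i), (-1 - 1i), 1.
Count = 3.
By the argument principle, (1/2πi) ∮_{|z|=R} p'(z)/p(z) dz equals exactly this count.

Number of zeros inside |z| < 2.5: 3.


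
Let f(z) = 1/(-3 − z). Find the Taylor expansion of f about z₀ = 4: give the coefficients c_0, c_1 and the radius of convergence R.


Let w = z − z₀, so z = z₀ + w.
Then -3 − z = -3 − (z₀ + w) = (-3 − z₀) − w = -7 − w.
f(z) = 1/(-7 − w) = (1/(-7)) · 1/(1 − w/(-7)) = Σ_{n≥0} w^n / (-7)^(n+1).
So c_n = 1/(-7)^(n+1):
  c_0 = 1/(-7)^1 = -1/7.
  c_1 = 1/(-7)^2 = 1/49.
The series is valid for |w/d| < 1, i.e. |z − z₀| < |d|.
Radius of convergence: R = |-3 − z₀| = |-7| = 7 (distance from z₀ to the singularity z = -3).

c_0 = -1/7, c_1 = 1/49; R = 7.


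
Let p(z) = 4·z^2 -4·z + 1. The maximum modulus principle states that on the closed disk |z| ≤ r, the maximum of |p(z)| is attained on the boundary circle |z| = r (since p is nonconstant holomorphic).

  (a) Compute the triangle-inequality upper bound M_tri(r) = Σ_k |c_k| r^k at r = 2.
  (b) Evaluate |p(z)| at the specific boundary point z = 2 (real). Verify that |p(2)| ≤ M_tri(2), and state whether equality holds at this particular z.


Coefficients: c_0 = 1, c_1 = -4, c_2 = 4. Radius r = 2.
Part (a). Triangle bound: M_tri(r) = Σ_k |c_k| r^k
  = |1|·2^0 + |-4|·2^1 + |4|·2^2
  = 1 + 8 + 16 = 25.
This bounds M(r) := max_{|z|=r} |p(z)| from above; equality holds iff all terms c_k z^k can be made to align in phase at a single z on |z|=r.
Part (b). At z = 2 (real, on the circle |z| = r):
  p(2) = (1)·2^0 + (-4)·2^1 + (4)·2^2 = 9.
  |p(2)| = 9.
Check: |p(2)| = 9 ≤ 25 = M_tri(2). ✓ Equality does not hold at z = 2 (the coefficients have mixed signs, so the terms do not all align in phase there).

M_tri(2) = 25; |p(2)| = 9; equality at z=2: no.


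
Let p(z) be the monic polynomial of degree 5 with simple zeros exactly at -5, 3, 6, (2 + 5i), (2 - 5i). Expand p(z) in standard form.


The polynomial is p(z) = ∏_{α ∈ S} (z − α), where S = {-5, 3, 6, (2 + 5i), (2 - 5i)}.
Expanding the product yields: p(z) = z^5 -8·z^4 + 18·z^3 + 82·z^2 -1143·z + 2610.
Note conjugate pairs combine to real quadratics: (z − (2+5i))(z − (2−5i)) = z² − 4z + 29.
The resulting polynomial has degree 5 and real coefficients as required.

p(z) = z^5 -8·z^4 + 18·z^3 + 82·z^2 -1143·z + 2610.


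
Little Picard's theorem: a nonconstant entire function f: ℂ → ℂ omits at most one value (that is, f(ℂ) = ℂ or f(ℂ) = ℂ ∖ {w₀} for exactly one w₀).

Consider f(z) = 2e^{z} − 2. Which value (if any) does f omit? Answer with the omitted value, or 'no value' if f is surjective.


Little Picard bounds the complement of f(ℂ) to at most one point.
e^{z} is never zero on ℂ, so 2·e^{z} takes every value in ℂ ∖ {0}. Adding -2 shifts the range to ℂ ∖ {-2}. Thus f omits exactly the value -2.

Omitted value: -2.


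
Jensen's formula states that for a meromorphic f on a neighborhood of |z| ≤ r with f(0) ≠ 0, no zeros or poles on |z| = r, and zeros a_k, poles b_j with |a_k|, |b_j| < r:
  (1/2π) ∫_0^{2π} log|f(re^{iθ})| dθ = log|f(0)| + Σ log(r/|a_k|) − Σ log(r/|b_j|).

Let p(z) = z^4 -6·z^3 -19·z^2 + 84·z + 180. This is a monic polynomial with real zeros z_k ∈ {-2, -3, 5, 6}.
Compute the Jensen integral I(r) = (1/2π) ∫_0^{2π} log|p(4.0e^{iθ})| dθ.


Zeros: -3, -2, 5, 6; r = 4.0.
Inside |z| < r: -3, -2. Outside (|z| ≥ r): 5, 6.
p(0) = 180, so log|p(0)| = log(180) = 5.1930.
Apply Jensen: I(r) = log|p(0)| + Σ_k log(r/|z_k|), summed over zeros inside |z| < r.
  log(r/|z_k|) for z_k = -2: log(4.0/2) = 0.6931
  log(r/|z_k|) for z_k = -3: log(4.0/3) = 0.2877
  Outside zeros (5, 6) contribute nothing to the Jensen sum.
Sum over inside zeros: 0.9808.
I(r) = log|p(0)| + (inside sum) = 5.1930 + 0.9808 = 6.1738.
Note: since some zeros are outside |z| ≤ r, the simplified n·log(r) form does NOT apply — only the inside zeros contribute.

I(r) ≈ 6.1738.


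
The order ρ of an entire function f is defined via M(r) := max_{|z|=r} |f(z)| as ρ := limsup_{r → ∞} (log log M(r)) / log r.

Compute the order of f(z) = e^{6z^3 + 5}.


|e^{6z^3 + 5}| = e^{Re(6·z^3) + 5} ≤ e^{6|z|^3 + 5} = e^{6r^3 + 5} on |z| = r, so ρ ≤ 3. Choosing z on |z|=r so that 6·z^3 is real positive (always possible by picking arg z appropriately) gives |f(z)| = e^{6r^3 + 5}, matching the bound. The additive constant 5 does not affect log log M(r) ~ 3·log r. Hence ρ = 3.
Therefore ρ = 3.

Order ρ = 3.


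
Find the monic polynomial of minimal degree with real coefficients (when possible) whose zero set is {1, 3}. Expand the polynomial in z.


The polynomial is p(z) = ∏_{α ∈ S} (z − α), where S = {1, 3}.
Expanding the product yields: p(z) = z^2 -4·z + 3.
The resulting polynomial has degree 2 and real coefficients as required.

p(z) = z^2 -4·z + 3.


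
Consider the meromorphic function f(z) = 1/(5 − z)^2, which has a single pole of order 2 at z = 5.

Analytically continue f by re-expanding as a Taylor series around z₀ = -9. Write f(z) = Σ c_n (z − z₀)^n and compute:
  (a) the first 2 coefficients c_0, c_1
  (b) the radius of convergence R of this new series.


Let w = z − z₀, so z = z₀ + w.
Then 5 − z = 5 − (z₀ + w) = (5 − z₀) − w = 14 − w.
f(z) = 1/(14 − w)^2 = (1/(14)^2) · (1 − w/(14))^{−2}.
By the binomial series (1−u)^{−2} = Σ_{n≥0} C(n+1, 1) u^n for |u|<1, with u = w/(14):
  c_n = C(n+1, 1) / (14)^(n+2).
  c_0 = 1/(14)^2 = 1/196.
  c_1 = 2/(14)^3 = 1/1372.
The series is valid for |w/d| < 1, i.e. |z − z₀| < |d|.
Radius of convergence: R = |5 − z₀| = |14| = 14 (distance from z₀ to the singularity z = 5).

c_0 = 1/196, c_1 = 1/1372; R = 14.


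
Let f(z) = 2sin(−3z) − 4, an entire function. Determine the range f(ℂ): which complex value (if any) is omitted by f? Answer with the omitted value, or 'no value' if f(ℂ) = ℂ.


Little Picard bounds the complement of f(ℂ) to at most one point.
sin is entire and surjective onto ℂ: for every w ∈ ℂ, sin(ζ) = w has a solution ζ ∈ ℂ (e.g., via the complex inverse arcsin). With ζ = −3z this gives z = ζ/(-3). Then 2·sin(−3z) takes every value in 2·ℂ = ℂ, and adding -4 is a bijection of ℂ. So f is surjective and omits no value. (Note: only on the real line is sin bounded by [−1, 1].)

Omitted value: no value.


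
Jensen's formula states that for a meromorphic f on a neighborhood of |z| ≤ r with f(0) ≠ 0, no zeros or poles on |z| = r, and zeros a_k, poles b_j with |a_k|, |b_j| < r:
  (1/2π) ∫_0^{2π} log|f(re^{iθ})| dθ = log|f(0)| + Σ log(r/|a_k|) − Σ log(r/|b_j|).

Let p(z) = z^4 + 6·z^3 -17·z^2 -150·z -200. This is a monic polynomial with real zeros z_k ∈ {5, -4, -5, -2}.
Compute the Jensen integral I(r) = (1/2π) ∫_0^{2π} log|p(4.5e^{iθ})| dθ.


Zeros: -5, -4, -2, 5; r = 4.5.
Inside |z| < r: -4, -2. Outside (|z| ≥ r): -5, 5.
p(0) = -200, so log|p(0)| = log(200) = 5.2983.
Apply Jensen: I(r) = log|p(0)| + Σ_k log(r/|z_k|), summed over zeros inside |z| < r.
  log(r/|z_k|) for z_k = -4: log(4.5/4) = 0.1178
  log(r/|z_k|) for z_k = -2: log(4.5/2) = 0.8109
  Outside zeros (-5, 5) contribute nothing to the Jensen sum.
Sum over inside zeros: 0.9287.
I(r) = log|p(0)| + (inside sum) = 5.2983 + 0.9287 = 6.2270.
Note: since some zeros are outside |z| ≤ r, the simplified n·log(r) form does NOT apply — only the inside zeros contribute.

I(r) ≈ 6.2270.


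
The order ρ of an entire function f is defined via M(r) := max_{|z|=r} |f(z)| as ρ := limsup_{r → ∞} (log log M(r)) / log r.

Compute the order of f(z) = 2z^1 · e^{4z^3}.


M(r) = max_{|z|=r} |2|·|z|^1·|e^{4z^3}| = 2·r^1 · e^{4r^3} (the factors attain their maxima compatibly on |z|=r). Then log M(r) = log 2 + 1·log r + 4r^3, dominated by the last term, so log log M(r) ~ 3·log r. The polynomial factor 2z^1 contributes only a log r term and does not affect the order. ρ = 3.
Therefore ρ = 3.

Order ρ = 3.


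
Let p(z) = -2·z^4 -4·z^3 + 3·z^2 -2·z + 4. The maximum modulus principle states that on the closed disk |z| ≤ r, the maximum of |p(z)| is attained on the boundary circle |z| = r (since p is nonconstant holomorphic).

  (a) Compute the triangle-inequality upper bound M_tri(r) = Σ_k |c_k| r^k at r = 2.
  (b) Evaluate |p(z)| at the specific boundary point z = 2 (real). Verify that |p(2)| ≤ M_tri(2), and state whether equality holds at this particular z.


Coefficients: c_0 = 4, c_1 = -2, c_2 = 3, c_3 = -4, c_4 = -2. Radius r = 2.
Part (a). Triangle bound: M_tri(r) = Σ_k |c_k| r^k
  = |4|·2^0 + |-2|·2^1 + |3|·2^2 + |-4|·2^3 + |-2|·2^4
  = 4 + 4 + 12 + 32 + 32 = 84.
This bounds M(r) := max_{|z|=r} |p(z)| from above; equality holds iff all terms c_k z^k can be made to align in phase at a single z on |z|=r.
Part (b). At z = 2 (real, on the circle |z| = r):
  p(2) = (4)·2^0 + (-2)·2^1 + (3)·2^2 + (-4)·2^3 + (-2)·2^4 = -52.
  |p(2)| = 52.
Check: |p(2)| = 52 ≤ 84 = M_tri(2). ✓ Equality does not hold at z = 2 (the coefficients have mixed signs, so the terms do not all align in phase there).

M_tri(2) = 84; |p(2)| = 52; equality at z=2: no.


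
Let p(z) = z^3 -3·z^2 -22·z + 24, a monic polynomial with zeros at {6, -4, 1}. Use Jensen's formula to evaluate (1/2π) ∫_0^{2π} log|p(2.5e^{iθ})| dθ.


Zeros: -4, 1, 6; r = 2.5.
Inside |z| < r: 1. Outside (|z| ≥ r): -4, 6.
p(0) = 24, so log|p(0)| = log(24) = 3.1781.
Apply Jensen: I(r) = log|p(0)| + Σ_k log(r/|z_k|), summed over zeros inside |z| < r.
  log(r/|z_k|) for z_k = 1: log(2.5/1) = 0.9163
  Outside zeros (-4, 6) contribute nothing to the Jensen sum.
Sum over inside zeros: 0.9163.
I(r) = log|p(0)| + (inside sum) = 3.1781 + 0.9163 = 4.0943.
Note: since some zeros are outside |z| ≤ r, the simplified n·log(r) form does NOT apply — only the inside zeros contribute.

I(r) ≈ 4.0943.


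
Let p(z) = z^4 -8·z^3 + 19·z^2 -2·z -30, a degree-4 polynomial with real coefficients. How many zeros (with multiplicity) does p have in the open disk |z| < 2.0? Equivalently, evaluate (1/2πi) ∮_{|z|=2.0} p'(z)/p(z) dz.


The zeros of p are: 3, (3 + 1i), (3 - 1i), -1.
Their magnitudes are: 3, 3.162, 3.162, 1.
Zeros with |z| < R = 2.0: -1.
Count = 1.
By the argument principle, (1/2πi) ∮_{|z|=R} p'(z)/p(z) dz equals exactly this count.

Number of zeros inside |z| < 2.0: 1.


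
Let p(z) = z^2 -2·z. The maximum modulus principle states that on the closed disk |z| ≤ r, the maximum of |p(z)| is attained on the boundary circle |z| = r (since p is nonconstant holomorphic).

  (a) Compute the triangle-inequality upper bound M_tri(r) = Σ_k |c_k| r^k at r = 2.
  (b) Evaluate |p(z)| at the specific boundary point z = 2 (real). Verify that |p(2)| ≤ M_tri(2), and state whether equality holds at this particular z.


Coefficients: c_0 = 0, c_1 = -2, c_2 = 1. Radius r = 2.
Part (a). Triangle bound: M_tri(r) = Σ_k |c_k| r^k
  = |0|·2^0 + |-2|·2^1 + |1|·2^2
  = 0 + 4 + 4 = 8.
This bounds M(r) := max_{|z|=r} |p(z)| from above; equality holds iff all terms c_k z^k can be made to align in phase at a single z on |z|=r.
Part (b). At z = 2 (real, on the circle |z| = r):
  p(2) = (0)·2^0 + (-2)·2^1 + (1)·2^2 = 0.
  |p(2)| = 0.
Check: |p(2)| = 0 ≤ 8 = M_tri(2). ✓ Equality does not hold at z = 2 (the coefficients have mixed signs, so the terms do not all align in phase there).

M_tri(2) = 8; |p(2)| = 0; equality at z=2: no.


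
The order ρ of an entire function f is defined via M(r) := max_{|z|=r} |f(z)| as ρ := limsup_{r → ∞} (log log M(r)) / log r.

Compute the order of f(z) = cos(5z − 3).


cos(w) is a linear combination of e^{iw} and e^{−iw} (or e^w, e^{−w} in the hyperbolic case), so |cos(w)| ≤ e^{|w|}. With w = 5z − 3, |w| ≤ 5|z| + 3 = 5r + 3 on |z| = r, giving M(r) ≤ e^{5r + 3}, so ρ ≤ 1. On a suitable ray (z = it for sin/cos; z = t for sinh/cosh, t real → ∞), |cos(5z − 3)| grows like e^{5|t|}/2, so ρ ≥ 1. Hence ρ = 1.
Therefore ρ = 1.

Order ρ = 1.


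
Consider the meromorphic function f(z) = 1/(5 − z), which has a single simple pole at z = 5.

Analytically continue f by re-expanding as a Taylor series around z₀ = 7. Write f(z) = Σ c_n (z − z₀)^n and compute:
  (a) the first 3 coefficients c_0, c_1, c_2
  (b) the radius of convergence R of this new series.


Let w = z − z₀, so z = z₀ + w.
Then 5 − z = 5 − (z₀ + w) = (5 − z₀) − w = -2 − w.
f(z) = 1/(-2 − w) = (1/(-2)) · 1/(1 − w/(-2)) = Σ_{n≥0} w^n / (-2)^(n+1).
So c_n = 1/(-2)^(n+1):
  c_0 = 1/(-2)^1 = -1/2.
  c_1 = 1/(-2)^2 = 1/4.
  c_2 = 1/(-2)^3 = -1/8.
The series is valid for |w/d| < 1, i.e. |z − z₀| < |d|.
Radius of convergence: R = |5 − z₀| = |-2| = 2 (distance from z₀ to the singularity z = 5).

c_0 = -1/2, c_1 = 1/4, c_2 = -1/8; R = 2.
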